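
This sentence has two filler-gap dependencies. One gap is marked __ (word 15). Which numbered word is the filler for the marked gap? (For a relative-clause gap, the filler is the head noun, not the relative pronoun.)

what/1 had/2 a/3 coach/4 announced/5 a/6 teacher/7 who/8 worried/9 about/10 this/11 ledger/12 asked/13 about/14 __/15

1

The marked gap is the object of the preposition "about" of "asked".
Its filler is the fronted wh-phrase "what", at word 1.
(The other dependency links word 7 to a gap after word 8.)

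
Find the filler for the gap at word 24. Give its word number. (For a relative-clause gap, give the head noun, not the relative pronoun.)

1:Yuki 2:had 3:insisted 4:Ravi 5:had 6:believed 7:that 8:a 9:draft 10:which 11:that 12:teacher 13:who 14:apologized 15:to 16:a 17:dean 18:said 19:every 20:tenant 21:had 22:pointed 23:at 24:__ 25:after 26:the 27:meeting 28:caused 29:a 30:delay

9

The gap at 24 is the prepositional object of "pointed", inside a relative clause.
The relative pronoun is "which" (word 10); it is bound by the head noun immediately before it.
Its filler is the head noun "draft", at word 9.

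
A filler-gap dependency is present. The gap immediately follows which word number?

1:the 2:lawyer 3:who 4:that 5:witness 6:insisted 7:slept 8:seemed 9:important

The displaced element is "the lawyer" (word 2).
It is linked across 1 clause boundary (Ø).
It functions as the subject of "slept", so the gap sits immediately after word 6 ("insisted").
Base order: That witness insisted the lawyer slept.

6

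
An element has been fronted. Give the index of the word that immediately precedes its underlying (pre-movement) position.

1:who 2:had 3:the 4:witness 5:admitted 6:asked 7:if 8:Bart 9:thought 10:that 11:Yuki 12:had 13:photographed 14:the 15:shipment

The displaced element is "who" (word 1).
It is linked across 1 clause boundary (Ø).
It functions as the subject of "asked", so the gap sits immediately after word 5 ("admitted").
Base order: The witness had admitted that who asked if Bart thought that Yuki had photographed the shipment.

5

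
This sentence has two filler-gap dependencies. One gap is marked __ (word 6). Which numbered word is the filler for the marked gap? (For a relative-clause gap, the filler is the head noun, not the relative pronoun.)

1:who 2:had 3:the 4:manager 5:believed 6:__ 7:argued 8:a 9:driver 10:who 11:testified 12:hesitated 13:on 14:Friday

1

The marked gap is the subject of "argued".
Its filler is the fronted wh-phrase "who", at word 1.
(The other dependency links word 9 to a gap after word 10.)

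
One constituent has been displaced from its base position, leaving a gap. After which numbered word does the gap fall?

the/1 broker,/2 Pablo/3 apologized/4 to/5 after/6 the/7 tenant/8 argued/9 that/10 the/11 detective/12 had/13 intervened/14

5

The displaced element is "the broker" (word 2).
It functions as the object of the preposition "to" of "apologized", so the gap sits immediately after word 5 ("to").
Base order: Pablo apologized to the broker after the tenant argued that the detective had intervened.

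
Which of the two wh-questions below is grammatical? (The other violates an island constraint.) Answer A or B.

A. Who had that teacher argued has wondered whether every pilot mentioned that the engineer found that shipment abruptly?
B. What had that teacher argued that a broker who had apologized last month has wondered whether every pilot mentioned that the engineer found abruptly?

A

In B, the wh-phrase is extracted from inside a wh-island (introduced by "whether"), which blocks movement.
In A, the extraction path crosses only that-complement boundaries, which are transparent.
So A is grammatical.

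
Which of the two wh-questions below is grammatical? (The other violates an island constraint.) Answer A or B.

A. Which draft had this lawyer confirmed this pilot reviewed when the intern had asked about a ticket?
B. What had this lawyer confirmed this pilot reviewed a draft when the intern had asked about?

In B, the wh-phrase is extracted from inside an adjunct island (introduced by "when"), which blocks movement.
In A, the extraction path crosses only that-complement boundaries, which are transparent.
So A is grammatical.

A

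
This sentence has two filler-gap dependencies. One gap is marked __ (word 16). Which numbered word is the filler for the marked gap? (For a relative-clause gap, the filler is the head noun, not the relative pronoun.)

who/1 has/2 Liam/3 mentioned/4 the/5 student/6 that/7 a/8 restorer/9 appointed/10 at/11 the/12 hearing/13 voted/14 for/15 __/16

1

The marked gap is the object of the preposition "for" of "voted".
Its filler is the fronted wh-phrase "who", at word 1.
(The other dependency links word 6 to a gap after word 10.)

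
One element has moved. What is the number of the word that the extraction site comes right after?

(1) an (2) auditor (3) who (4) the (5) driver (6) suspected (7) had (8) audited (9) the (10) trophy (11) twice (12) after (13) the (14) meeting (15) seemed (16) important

6

The displaced element is "an auditor" (word 2).
It is linked across 1 clause boundary (Ø).
It functions as the subject of "audited", so the gap sits immediately after word 6 ("suspected").
Base order: The driver suspected an auditor had audited the trophy twice after the meeting.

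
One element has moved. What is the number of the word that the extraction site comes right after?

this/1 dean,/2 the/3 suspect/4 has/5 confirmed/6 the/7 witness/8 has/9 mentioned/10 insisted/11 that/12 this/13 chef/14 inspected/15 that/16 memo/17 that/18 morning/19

10

The displaced element is "this dean" (word 2).
It is linked across 2 clause boundaries (Ø → Ø).
It functions as the subject of "insisted", so the gap sits immediately after word 10 ("mentioned").
Base order: The suspect has confirmed the witness has mentioned that this dean insisted that this chef inspected that memo that morning.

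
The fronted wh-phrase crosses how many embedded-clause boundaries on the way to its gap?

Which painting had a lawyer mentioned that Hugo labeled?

1

"which painting" is extracted from the object of "labeled".
Boundaries crossed, outermost first: [that] — 1 in total.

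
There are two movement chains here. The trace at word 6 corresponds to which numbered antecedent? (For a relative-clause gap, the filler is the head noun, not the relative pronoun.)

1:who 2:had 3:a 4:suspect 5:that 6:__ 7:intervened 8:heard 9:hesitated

The marked gap is inside the relative clause, the subject of "intervened".
Its filler is the head noun "suspect" (via "that"), at word 4.
(The other dependency links word 1 to a gap after word 8.)

4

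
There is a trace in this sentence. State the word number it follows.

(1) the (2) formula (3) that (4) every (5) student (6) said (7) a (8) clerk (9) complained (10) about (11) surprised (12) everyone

The displaced element is "the formula" (word 2).
It is linked across 1 clause boundary (Ø).
It functions as the object of the preposition "about" of "complained", so the gap sits immediately after word 10 ("about").
Base order: Every student said a clerk complained about the formula.

10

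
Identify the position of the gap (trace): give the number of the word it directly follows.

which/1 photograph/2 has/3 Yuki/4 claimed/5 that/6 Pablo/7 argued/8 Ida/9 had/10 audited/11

11

The displaced element is "which photograph" (word 2).
It is linked across 2 clause boundaries (that → Ø).
It functions as the direct object of "audited", so the gap sits immediately after word 11 ("audited").
Base order: Yuki has claimed that Pablo argued Ida had audited which photograph.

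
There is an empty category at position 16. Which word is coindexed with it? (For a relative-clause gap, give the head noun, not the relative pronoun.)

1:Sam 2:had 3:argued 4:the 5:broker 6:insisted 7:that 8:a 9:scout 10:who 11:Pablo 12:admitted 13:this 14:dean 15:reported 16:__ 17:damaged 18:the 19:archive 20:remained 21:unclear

The gap at 16 is the subject of "damaged", inside a relative clause.
The relative pronoun is "who" (word 10); it is bound by the head noun immediately before it.
Its filler is the head noun "scout", at word 9.

9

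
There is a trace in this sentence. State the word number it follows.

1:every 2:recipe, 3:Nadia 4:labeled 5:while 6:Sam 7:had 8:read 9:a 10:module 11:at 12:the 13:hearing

4

The displaced element is "every recipe" (word 2).
It functions as the direct object of "labeled", so the gap sits immediately after word 4 ("labeled").
Base order: Nadia labeled every recipe while Sam had read a module at the hearing.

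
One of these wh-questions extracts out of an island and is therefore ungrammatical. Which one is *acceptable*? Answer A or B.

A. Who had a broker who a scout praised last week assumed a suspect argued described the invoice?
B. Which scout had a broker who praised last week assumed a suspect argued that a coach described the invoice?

In B, the wh-phrase is extracted from inside a complex-NP island (relative clause) (introduced by "who"), which blocks movement.
In A, the extraction path crosses only that-complement boundaries, which are transparent.
So A is grammatical.

A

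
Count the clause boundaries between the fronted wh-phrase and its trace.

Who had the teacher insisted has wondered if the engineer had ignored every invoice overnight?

1

"who" is extracted from the subject of "wondered".
Boundaries crossed, outermost first: [Ø] — 1 in total.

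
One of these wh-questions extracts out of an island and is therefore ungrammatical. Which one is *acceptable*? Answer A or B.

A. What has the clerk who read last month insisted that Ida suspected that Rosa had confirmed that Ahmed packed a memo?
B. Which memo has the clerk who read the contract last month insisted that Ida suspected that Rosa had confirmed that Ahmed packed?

B

In A, the wh-phrase is extracted from inside a complex-NP island (relative clause) (introduced by "who"), which blocks movement.
In B, the extraction path crosses only that-complement boundaries, which are transparent.
So B is grammatical.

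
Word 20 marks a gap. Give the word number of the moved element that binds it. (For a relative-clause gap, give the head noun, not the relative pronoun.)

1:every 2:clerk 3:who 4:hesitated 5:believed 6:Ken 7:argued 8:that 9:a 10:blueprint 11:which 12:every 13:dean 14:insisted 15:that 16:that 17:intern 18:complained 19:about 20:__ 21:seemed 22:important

The gap at 20 is the prepositional object of "complained", inside a relative clause.
The relative pronoun is "which" (word 11); it is bound by the head noun immediately before it.
Its filler is the head noun "blueprint", at word 10.

10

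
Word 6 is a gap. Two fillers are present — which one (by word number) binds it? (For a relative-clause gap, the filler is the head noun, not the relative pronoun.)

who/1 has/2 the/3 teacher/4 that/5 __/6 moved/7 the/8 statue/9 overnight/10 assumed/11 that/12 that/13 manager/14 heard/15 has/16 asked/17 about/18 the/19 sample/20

The marked gap is inside the relative clause, the subject of "moved".
Its filler is the head noun "teacher" (via "that"), at word 4.
(The other dependency links word 1 to a gap after word 15.)

4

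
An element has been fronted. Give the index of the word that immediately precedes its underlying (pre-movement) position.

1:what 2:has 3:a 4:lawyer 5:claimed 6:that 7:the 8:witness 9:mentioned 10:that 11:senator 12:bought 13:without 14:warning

12

The displaced element is "what" (word 1).
It is linked across 2 clause boundaries (that → Ø).
It functions as the direct object of "bought", so the gap sits immediately after word 12 ("bought").
Base order: A lawyer has claimed that the witness mentioned that senator bought what without warning.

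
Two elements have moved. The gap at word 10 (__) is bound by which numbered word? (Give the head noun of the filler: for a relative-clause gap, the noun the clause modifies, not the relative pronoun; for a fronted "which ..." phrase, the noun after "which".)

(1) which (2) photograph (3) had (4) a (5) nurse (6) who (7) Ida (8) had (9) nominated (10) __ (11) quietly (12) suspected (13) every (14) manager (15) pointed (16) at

The marked gap is inside the relative clause, the direct object of "nominated".
Its filler is the head noun "nurse" (via "who"), at word 5.
(The other dependency links word 2 to a gap after word 16.)

5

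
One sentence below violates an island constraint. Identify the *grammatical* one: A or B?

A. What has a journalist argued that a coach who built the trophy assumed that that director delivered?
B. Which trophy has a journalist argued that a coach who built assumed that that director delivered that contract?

In B, the wh-phrase is extracted from inside a complex-NP island (relative clause) (introduced by "who"), which blocks movement.
In A, the extraction path crosses only that-complement boundaries, which are transparent.
So A is grammatical.

A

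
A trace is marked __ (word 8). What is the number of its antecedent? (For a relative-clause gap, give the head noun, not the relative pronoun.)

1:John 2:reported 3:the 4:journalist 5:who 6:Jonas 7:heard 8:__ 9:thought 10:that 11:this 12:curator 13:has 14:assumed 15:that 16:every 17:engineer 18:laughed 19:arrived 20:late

The gap at 8 is the subject of "thought", inside a relative clause.
The relative pronoun is "who" (word 5); it is bound by the head noun immediately before it.
Its filler is the head noun "journalist", at word 4.

4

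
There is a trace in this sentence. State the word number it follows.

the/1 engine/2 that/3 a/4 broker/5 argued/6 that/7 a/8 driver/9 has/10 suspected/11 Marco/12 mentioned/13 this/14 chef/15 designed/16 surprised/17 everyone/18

The displaced element is "the engine" (word 2).
It is linked across 3 clause boundaries (that → Ø → Ø).
It functions as the direct object of "designed", so the gap sits immediately after word 16 ("designed").
Base order: A broker argued that a driver has suspected Marco mentioned this chef designed the engine.

16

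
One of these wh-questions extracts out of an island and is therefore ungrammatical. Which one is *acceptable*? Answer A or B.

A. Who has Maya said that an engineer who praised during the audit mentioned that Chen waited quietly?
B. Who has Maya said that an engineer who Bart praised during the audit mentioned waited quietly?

In A, the wh-phrase is extracted from inside a complex-NP island (relative clause) (introduced by "who"), which blocks movement.
In B, the extraction path crosses only that-complement boundaries, which are transparent.
So B is grammatical.

B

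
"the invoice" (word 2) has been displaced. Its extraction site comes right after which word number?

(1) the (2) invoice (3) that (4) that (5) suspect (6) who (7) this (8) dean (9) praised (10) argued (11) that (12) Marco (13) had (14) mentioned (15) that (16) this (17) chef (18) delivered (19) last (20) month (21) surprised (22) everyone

The displaced element is "the invoice" (word 2).
It is linked across 2 clause boundaries (that → that).
It functions as the direct object of "delivered", so the gap sits immediately after word 18 ("delivered").
Base order: That suspect who this dean praised argued that Marco had mentioned that this chef delivered the invoice last month.

18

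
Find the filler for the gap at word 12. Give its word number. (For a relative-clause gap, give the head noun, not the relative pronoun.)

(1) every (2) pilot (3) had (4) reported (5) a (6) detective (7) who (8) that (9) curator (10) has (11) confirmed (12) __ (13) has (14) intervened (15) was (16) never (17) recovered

The gap at 12 is the subject of "intervened", inside a relative clause.
The relative pronoun is "who" (word 7); it is bound by the head noun immediately before it.
Its filler is the head noun "detective", at word 6.

6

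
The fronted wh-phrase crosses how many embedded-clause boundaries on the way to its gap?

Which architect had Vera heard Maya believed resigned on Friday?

2

"which architect" is extracted from the subject of "resigned".
Boundaries crossed, outermost first: [Ø], [Ø] — 2 in total.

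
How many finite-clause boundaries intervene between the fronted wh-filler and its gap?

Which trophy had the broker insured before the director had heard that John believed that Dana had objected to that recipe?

"which trophy" originates inside the matrix clause — no clause boundary is crossed.

0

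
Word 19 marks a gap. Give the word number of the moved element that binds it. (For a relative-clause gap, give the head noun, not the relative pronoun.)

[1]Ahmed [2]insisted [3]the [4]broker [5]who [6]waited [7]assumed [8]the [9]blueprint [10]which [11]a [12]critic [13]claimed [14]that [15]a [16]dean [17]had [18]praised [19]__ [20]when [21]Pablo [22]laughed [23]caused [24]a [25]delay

The gap at 19 is the object of "praised", inside a relative clause.
The relative pronoun is "which" (word 10); it is bound by the head noun immediately before it.
Its filler is the head noun "blueprint", at word 9.

9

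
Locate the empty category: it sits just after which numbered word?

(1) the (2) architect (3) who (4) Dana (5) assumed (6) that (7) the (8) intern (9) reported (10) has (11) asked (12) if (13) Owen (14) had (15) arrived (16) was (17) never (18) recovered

The displaced element is "the architect" (word 2).
It is linked across 2 clause boundaries (that → Ø).
It functions as the subject of "asked", so the gap sits immediately after word 9 ("reported").
Base order: Dana assumed that the intern reported that the architect has asked if Owen had arrived.

9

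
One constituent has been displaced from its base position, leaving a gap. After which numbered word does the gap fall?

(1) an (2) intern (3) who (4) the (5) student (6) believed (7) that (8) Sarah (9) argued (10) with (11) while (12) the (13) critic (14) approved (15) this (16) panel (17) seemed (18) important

10

The displaced element is "an intern" (word 2).
It is linked across 1 clause boundary (that).
It functions as the object of the preposition "with" of "argued", so the gap sits immediately after word 10 ("with").
Base order: The student believed that Sarah argued with an intern while the critic approved this panel.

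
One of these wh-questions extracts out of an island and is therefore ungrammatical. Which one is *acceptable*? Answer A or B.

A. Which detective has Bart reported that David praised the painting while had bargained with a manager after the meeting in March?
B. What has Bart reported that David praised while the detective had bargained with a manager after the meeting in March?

In A, the wh-phrase is extracted from inside an adjunct island (introduced by "while"), which blocks movement.
In B, the extraction path crosses only that-complement boundaries, which are transparent.
So B is grammatical.

B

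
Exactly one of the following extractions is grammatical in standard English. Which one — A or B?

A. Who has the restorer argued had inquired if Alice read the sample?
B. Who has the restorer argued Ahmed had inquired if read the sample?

In B, the wh-phrase is extracted from inside a wh-island (introduced by "if"), which blocks movement.
In A, the extraction path crosses only that-complement boundaries, which are transparent.
So A is grammatical.

A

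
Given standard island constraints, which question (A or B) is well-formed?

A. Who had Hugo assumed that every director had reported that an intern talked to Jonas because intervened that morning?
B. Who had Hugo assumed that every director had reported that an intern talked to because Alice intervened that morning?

B

In A, the wh-phrase is extracted from inside an adjunct island (introduced by "because"), which blocks movement.
In B, the extraction path crosses only that-complement boundaries, which are transparent.
So B is grammatical.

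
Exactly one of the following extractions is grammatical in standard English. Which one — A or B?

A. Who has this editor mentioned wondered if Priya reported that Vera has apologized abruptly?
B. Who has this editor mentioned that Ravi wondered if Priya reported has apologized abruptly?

In B, the wh-phrase is extracted from inside a wh-island (introduced by "if"), which blocks movement.
In A, the extraction path crosses only that-complement boundaries, which are transparent.
So A is grammatical.

A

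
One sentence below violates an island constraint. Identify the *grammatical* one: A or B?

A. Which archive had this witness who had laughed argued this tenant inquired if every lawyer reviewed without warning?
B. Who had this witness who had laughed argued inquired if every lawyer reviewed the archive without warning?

In A, the wh-phrase is extracted from inside a wh-island (introduced by "if"), which blocks movement.
In B, the extraction path crosses only that-complement boundaries, which are transparent.
So B is grammatical.

B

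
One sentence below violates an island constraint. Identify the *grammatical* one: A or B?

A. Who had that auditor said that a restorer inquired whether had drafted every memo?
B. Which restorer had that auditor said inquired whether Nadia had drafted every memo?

In A, the wh-phrase is extracted from inside a wh-island (introduced by "whether"), which blocks movement.
In B, the extraction path crosses only that-complement boundaries, which are transparent.
So B is grammatical.

B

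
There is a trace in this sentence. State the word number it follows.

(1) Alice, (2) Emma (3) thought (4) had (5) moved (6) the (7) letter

3

The displaced element is "Alice" (word 1).
It is linked across 1 clause boundary (Ø).
It functions as the subject of "moved", so the gap sits immediately after word 3 ("thought").
Base order: Emma thought Alice had moved the letter.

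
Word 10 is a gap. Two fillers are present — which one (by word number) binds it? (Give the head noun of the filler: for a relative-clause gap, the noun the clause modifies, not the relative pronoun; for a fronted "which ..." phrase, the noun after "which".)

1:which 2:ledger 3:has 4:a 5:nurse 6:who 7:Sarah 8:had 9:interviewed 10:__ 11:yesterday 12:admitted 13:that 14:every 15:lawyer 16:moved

5

The marked gap is inside the relative clause, the direct object of "interviewed".
Its filler is the head noun "nurse" (via "who"), at word 5.
(The other dependency links word 2 to a gap after word 16.)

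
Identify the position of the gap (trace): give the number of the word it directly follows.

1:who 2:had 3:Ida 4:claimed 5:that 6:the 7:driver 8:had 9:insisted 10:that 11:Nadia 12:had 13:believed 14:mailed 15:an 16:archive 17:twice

The displaced element is "who" (word 1).
It is linked across 3 clause boundaries (that → that → Ø).
It functions as the subject of "mailed", so the gap sits immediately after word 13 ("believed").
Base order: Ida had claimed that the driver had insisted that Nadia had believed that who mailed an archive twice.

13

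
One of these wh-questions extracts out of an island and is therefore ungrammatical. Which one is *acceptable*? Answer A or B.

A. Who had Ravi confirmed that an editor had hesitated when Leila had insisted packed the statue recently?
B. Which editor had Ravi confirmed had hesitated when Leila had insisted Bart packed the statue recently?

B

In A, the wh-phrase is extracted from inside an adjunct island (introduced by "when"), which blocks movement.
In B, the extraction path crosses only that-complement boundaries, which are transparent.
So B is grammatical.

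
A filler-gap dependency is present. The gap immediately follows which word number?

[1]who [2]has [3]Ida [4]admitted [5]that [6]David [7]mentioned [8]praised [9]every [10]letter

7

The displaced element is "who" (word 1).
It is linked across 2 clause boundaries (that → Ø).
It functions as the subject of "praised", so the gap sits immediately after word 7 ("mentioned").
Base order: Ida has admitted that David mentioned that who praised every letter.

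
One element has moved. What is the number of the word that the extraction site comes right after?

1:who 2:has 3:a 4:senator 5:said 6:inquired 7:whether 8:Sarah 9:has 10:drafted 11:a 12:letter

The displaced element is "who" (word 1).
It is linked across 1 clause boundary (Ø).
It functions as the subject of "inquired", so the gap sits immediately after word 5 ("said").
Base order: A senator has said who inquired whether Sarah has drafted a letter.

5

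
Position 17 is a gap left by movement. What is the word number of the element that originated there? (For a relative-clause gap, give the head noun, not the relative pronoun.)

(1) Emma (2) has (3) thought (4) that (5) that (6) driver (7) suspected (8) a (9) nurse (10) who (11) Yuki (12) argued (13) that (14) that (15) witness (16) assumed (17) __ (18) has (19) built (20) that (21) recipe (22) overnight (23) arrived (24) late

9

The gap at 17 is the subject of "built", inside a relative clause.
The relative pronoun is "who" (word 10); it is bound by the head noun immediately before it.
Its filler is the head noun "nurse", at word 9.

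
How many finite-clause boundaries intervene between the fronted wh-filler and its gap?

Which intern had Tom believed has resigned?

1

"which intern" is extracted from the subject of "resigned".
Boundaries crossed, outermost first: [Ø] — 1 in total.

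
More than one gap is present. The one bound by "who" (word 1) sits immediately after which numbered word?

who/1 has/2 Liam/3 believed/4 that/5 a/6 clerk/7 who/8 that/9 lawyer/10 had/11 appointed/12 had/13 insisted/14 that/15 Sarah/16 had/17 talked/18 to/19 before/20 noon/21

19

The displaced element is "who" (word 1).
It is linked across 2 clause boundaries (that → that).
It functions as the object of the preposition "to" of "talked", so the gap sits immediately after word 19 ("to").
Base order: Liam has believed that a clerk who that lawyer had appointed had insisted that Sarah had talked to who before noon.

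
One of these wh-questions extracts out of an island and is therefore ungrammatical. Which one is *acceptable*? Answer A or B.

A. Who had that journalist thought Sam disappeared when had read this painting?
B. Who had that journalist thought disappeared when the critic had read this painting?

In A, the wh-phrase is extracted from inside an adjunct island (introduced by "when"), which blocks movement.
In B, the extraction path crosses only that-complement boundaries, which are transparent.
So B is grammatical.

B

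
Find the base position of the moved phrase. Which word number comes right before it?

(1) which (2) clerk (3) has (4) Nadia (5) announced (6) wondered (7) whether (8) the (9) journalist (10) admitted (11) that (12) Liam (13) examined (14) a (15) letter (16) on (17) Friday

5

The displaced element is "which clerk" (word 2).
It is linked across 1 clause boundary (Ø).
It functions as the subject of "wondered", so the gap sits immediately after word 5 ("announced").
Base order: Nadia has announced that which clerk wondered whether the journalist admitted that Liam examined a letter on Friday.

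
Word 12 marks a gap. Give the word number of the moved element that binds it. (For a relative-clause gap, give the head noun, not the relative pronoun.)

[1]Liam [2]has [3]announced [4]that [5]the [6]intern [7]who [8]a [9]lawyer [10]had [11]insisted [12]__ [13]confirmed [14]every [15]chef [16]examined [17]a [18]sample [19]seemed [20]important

The gap at 12 is the subject of "confirmed", inside a relative clause.
The relative pronoun is "who" (word 7); it is bound by the head noun immediately before it.
Its filler is the head noun "intern", at word 6.

6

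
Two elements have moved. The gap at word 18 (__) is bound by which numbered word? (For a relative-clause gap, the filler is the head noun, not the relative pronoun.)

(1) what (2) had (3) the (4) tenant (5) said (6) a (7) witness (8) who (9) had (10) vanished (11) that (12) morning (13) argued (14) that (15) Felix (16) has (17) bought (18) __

1

The marked gap is the direct object of "bought".
Its filler is the fronted wh-phrase "what", at word 1.
(The other dependency links word 7 to a gap after word 8.)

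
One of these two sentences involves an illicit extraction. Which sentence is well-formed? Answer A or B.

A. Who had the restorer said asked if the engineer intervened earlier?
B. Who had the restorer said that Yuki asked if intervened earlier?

In B, the wh-phrase is extracted from inside a wh-island (introduced by "if"), which blocks movement.
In A, the extraction path crosses only that-complement boundaries, which are transparent.
So A is grammatical.

A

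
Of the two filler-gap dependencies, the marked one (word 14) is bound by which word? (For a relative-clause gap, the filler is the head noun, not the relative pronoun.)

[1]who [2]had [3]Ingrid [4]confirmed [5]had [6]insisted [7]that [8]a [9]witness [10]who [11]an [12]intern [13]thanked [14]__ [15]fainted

The marked gap is inside the relative clause, the direct object of "thanked".
Its filler is the head noun "witness" (via "who"), at word 9.
(The other dependency links word 1 to a gap after word 4.)

9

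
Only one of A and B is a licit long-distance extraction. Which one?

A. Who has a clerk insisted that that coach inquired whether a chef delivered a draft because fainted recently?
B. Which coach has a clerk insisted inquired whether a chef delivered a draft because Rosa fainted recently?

B

In A, the wh-phrase is extracted from inside a wh-island (introduced by "whether"), which blocks movement.
In B, the extraction path crosses only that-complement boundaries, which are transparent.
So B is grammatical.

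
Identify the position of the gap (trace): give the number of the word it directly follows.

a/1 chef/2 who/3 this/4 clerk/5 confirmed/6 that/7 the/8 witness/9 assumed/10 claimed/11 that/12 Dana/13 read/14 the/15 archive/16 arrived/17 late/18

10

The displaced element is "a chef" (word 2).
It is linked across 2 clause boundaries (that → Ø).
It functions as the subject of "claimed", so the gap sits immediately after word 10 ("assumed").
Base order: This clerk confirmed that the witness assumed that a chef claimed that Dana read the archive.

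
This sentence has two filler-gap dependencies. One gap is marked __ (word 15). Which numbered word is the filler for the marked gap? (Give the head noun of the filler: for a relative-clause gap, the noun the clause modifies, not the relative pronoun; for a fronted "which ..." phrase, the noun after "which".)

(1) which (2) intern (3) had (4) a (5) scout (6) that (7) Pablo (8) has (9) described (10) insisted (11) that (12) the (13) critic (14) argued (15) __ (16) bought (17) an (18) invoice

2

The marked gap is the subject of "bought".
Its filler is the fronted wh-phrase "which intern", at word 2.
(The other dependency links word 5 to a gap after word 9.)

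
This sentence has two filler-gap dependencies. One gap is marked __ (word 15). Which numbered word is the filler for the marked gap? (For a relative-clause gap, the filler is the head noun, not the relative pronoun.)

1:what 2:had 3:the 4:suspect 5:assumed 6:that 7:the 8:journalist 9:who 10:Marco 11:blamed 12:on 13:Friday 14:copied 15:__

1

The marked gap is the direct object of "copied".
Its filler is the fronted wh-phrase "what", at word 1.
(The other dependency links word 8 to a gap after word 11.)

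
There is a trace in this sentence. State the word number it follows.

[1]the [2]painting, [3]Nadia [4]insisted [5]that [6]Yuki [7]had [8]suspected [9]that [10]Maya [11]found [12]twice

The displaced element is "the painting" (word 2).
It is linked across 2 clause boundaries (that → that).
It functions as the direct object of "found", so the gap sits immediately after word 11 ("found").
Base order: Nadia insisted that Yuki had suspected that Maya found the painting twice.

11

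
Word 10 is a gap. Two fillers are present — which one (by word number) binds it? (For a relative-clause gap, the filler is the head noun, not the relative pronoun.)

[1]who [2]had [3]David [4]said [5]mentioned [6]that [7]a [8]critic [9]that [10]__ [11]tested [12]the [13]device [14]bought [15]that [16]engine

8

The marked gap is inside the relative clause, the subject of "tested".
Its filler is the head noun "critic" (via "that"), at word 8.
(The other dependency links word 1 to a gap after word 4.)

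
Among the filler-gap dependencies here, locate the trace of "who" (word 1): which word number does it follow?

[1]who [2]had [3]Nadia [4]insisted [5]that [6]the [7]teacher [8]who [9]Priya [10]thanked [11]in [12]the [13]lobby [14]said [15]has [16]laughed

14

The displaced element is "who" (word 1).
It is linked across 2 clause boundaries (that → Ø).
It functions as the subject of "laughed", so the gap sits immediately after word 14 ("said").
Base order: Nadia had insisted that the teacher who Priya thanked in the lobby said that who has laughed.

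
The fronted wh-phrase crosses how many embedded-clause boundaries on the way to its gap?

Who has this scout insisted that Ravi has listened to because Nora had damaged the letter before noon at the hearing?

1

"who" is extracted from the PP object of "listened".
Boundaries crossed, outermost first: [that] — 1 in total.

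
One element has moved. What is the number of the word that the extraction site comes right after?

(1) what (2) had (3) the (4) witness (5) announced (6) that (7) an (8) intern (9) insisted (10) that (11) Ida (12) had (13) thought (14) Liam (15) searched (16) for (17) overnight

16

The displaced element is "what" (word 1).
It is linked across 3 clause boundaries (that → that → Ø).
It functions as the object of the preposition "for" of "searched", so the gap sits immediately after word 16 ("for").
Base order: The witness had announced that an intern insisted that Ida had thought Liam searched for what overnight.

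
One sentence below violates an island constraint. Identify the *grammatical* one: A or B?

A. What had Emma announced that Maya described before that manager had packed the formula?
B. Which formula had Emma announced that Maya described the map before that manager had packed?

A

In B, the wh-phrase is extracted from inside an adjunct island (introduced by "before"), which blocks movement.
In A, the extraction path crosses only that-complement boundaries, which are transparent.
So A is grammatical.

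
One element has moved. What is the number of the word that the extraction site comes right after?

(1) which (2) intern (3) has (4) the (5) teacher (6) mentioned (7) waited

The displaced element is "which intern" (word 2).
It is linked across 1 clause boundary (Ø).
It functions as the subject of "waited", so the gap sits immediately after word 6 ("mentioned").
Base order: The teacher has mentioned that which intern waited.

6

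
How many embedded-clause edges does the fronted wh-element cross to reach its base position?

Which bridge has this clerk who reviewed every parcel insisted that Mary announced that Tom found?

2

"which bridge" is extracted from the object of "found".
Boundaries crossed, outermost first: [that], [that] — 2 in total.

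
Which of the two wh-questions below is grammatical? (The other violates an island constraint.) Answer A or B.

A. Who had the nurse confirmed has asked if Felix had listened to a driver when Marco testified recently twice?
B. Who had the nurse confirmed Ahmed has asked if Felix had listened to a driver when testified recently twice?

A

In B, the wh-phrase is extracted from inside a wh-island (introduced by "if"), which blocks movement.
In A, the extraction path crosses only that-complement boundaries, which are transparent.
So A is grammatical.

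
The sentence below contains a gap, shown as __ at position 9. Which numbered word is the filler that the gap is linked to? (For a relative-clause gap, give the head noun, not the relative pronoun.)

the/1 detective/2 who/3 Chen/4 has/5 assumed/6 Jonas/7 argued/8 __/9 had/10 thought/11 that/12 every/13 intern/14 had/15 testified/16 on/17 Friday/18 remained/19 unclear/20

The gap at 9 is the subject of "thought", inside a relative clause.
The relative pronoun is "who" (word 3); it is bound by the head noun immediately before it.
Its filler is the head noun "detective", at word 2.

2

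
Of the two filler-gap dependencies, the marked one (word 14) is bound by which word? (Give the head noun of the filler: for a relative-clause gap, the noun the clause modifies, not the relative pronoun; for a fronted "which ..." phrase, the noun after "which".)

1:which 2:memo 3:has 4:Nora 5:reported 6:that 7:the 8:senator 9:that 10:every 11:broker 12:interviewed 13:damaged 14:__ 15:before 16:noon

The marked gap is the direct object of "damaged".
Its filler is the fronted wh-phrase "which memo", at word 2.
(The other dependency links word 8 to a gap after word 12.)

2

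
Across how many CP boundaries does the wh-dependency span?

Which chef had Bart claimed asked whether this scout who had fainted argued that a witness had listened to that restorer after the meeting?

"which chef" is extracted from the subject of "asked".
Boundaries crossed, outermost first: [Ø] — 1 in total.

1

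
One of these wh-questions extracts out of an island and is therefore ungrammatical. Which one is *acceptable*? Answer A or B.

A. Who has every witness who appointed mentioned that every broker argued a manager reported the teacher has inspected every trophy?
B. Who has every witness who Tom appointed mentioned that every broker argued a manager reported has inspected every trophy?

B

In A, the wh-phrase is extracted from inside a complex-NP island (relative clause) (introduced by "who"), which blocks movement.
In B, the extraction path crosses only that-complement boundaries, which are transparent.
So B is grammatical.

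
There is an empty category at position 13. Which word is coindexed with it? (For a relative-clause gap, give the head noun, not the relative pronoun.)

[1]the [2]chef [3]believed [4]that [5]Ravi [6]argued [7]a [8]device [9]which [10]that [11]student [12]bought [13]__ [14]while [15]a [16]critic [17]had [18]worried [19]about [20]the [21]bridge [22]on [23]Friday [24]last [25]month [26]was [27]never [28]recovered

8

The gap at 13 is the object of "bought", inside a relative clause.
The relative pronoun is "which" (word 9); it is bound by the head noun immediately before it.
Its filler is the head noun "device", at word 8.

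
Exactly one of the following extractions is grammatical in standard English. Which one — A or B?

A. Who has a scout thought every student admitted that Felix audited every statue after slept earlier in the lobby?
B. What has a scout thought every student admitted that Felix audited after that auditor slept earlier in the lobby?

B

In A, the wh-phrase is extracted from inside an adjunct island (introduced by "after"), which blocks movement.
In B, the extraction path crosses only that-complement boundaries, which are transparent.
So B is grammatical.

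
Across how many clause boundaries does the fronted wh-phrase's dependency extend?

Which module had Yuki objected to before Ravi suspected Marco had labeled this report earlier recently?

"which module" originates inside the matrix clause — no clause boundary is crossed.

0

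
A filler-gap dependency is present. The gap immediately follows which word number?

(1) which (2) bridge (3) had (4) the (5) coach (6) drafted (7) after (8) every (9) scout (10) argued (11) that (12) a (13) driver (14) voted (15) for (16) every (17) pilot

6

The displaced element is "which bridge" (word 2).
It functions as the direct object of "drafted", so the gap sits immediately after word 6 ("drafted").
Base order: The coach had drafted which bridge after every scout argued that a driver voted for every pilot.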